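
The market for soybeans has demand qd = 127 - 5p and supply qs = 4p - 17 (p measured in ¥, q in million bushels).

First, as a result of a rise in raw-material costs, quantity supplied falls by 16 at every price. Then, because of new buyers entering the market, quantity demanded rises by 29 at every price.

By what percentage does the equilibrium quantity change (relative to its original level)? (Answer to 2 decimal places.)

Initially, 127 - 5p = 4p - 17, so 144 = 9p and p = 16, q = 47.
After the shift, demand is qd = 156 - 5p and supply is qs = 4p - 33.
New equilibrium: 156 - 5p = 4p - 33 ⇒ 189 = 9p ⇒ p = 21, q = 51.
%Δq = (51 − 47) / 47 × 100 = +8.51%.

+8.51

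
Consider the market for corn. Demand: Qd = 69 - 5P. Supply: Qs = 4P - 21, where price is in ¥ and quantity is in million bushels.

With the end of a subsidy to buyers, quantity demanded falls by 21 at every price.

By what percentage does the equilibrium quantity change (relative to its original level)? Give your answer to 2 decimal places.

Solve the original market: 69 - 5P = 4P - 21, hence P = 10 and Q = 19.
With the change applied: demand Qd = 48 - 5P, supply Qs = 4P - 21.
Equate the new curves: 48 - 5P = 4P - 21, giving 69 = 9P, P = 23/3 ≈ 7.6667, Q = 29/3 ≈ 9.6667.
%ΔQ = (9.6667 − 19) / 19 × 100 = -49.12%.

-49.12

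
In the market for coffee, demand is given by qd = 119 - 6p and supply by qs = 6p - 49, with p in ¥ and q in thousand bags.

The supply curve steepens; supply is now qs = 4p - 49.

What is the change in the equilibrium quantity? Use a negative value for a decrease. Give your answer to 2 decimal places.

-16.80

Initially, 119 - 6p = 6p - 49, so 168 = 12p and p = 14, q = 35.
With the change applied: demand qd = 119 - 6p, supply qs = 4p - 49.
Clearing the new market: 119 - 6p = 4p - 49, so p = 16.8 and q = 18.2.
Δq = 18.2 − 35 = -16.80.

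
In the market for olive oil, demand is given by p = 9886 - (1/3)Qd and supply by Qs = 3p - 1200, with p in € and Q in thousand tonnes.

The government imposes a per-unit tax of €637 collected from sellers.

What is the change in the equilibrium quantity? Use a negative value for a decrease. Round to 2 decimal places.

-955.50

Solve the original market: 29658 - 3p = 3p - 1200, hence p = 5143 and Q = 14229.
Since sellers keep the price net of the tax, the effective supply curve becomes Qs = 3p - 3111.
Equate the new curves: 29658 - 3p = 3p - 3111, giving 32769 = 6p, p = 5461.5, Q = 13273.5.
ΔQ = 13273.5 − 14229 = -955.50.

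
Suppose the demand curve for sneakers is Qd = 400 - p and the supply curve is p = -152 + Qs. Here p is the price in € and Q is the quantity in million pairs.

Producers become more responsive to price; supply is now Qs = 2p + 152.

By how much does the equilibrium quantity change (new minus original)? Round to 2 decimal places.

Before the shock: 400 - p = p + 152 ⇒ 248 = 2p ⇒ p = 124, Q = 276.
The new curves are Qd = 400 - p (demand) and Qs = 2p + 152 (supply).
Equate the new curves: 400 - p = 2p + 152, giving 248 = 3p, p = 248/3 ≈ 82.6667, Q = 952/3 ≈ 317.3333.
ΔQ = 317.3333 − 276 = +41.33.

+41.33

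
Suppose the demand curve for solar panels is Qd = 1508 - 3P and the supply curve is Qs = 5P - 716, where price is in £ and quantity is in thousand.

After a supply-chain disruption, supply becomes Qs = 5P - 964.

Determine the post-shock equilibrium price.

309

Original equilibrium: 1508 - 3P = 5P - 716 gives 2224 = 8P, so P = 278 and Q = 674.
The shock moves the curves to Qd = 1508 - 3P and Qs = 5P - 964.
Equate the new curves: 1508 - 3P = 5P - 964, giving 2472 = 8P, P = 309, Q = 581.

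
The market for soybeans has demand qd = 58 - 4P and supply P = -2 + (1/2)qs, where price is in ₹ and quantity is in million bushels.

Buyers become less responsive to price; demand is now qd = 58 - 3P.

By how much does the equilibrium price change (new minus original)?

+1.8

Solve the original market: 58 - 4P = 2P + 4, hence P = 9 and q = 22.
The new curves are qd = 58 - 3P (demand) and qs = 2P + 4 (supply).
Setting them equal: 58 - 3P = 2P + 4 → 54 = 5P, so P = 10.8 and q = 25.6.
ΔP = 10.8 − 9 = +1.8.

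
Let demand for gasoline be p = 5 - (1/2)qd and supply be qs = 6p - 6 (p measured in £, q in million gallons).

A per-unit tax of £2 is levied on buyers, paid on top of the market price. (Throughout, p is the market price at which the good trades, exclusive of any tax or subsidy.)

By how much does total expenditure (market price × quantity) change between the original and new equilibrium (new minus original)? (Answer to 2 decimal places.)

-7.50

Initially, 10 - 2p = 6p - 6, so 16 = 8p and p = 2, q = 6.
Since buyers pay the price plus the tax, the effective demand curve becomes qd = 6 - 2p.
Equate the new curves: 6 - 2p = 6p - 6, giving 12 = 8p, p = 1.5, q = 3.
Expenditure moves from 2×6 = 12 to 1.5×3 = 4.5; change = -7.50.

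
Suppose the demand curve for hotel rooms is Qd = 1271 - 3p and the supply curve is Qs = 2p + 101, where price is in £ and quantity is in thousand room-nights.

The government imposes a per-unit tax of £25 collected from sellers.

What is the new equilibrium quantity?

539

Initially, 1271 - 3p = 2p + 101, so 1170 = 5p and p = 234, Q = 569.
Since sellers keep the price net of the tax, the effective supply curve becomes Qs = 2p + 51.
Equate the new curves: 1271 - 3p = 2p + 51, giving 1220 = 5p, p = 244, Q = 539.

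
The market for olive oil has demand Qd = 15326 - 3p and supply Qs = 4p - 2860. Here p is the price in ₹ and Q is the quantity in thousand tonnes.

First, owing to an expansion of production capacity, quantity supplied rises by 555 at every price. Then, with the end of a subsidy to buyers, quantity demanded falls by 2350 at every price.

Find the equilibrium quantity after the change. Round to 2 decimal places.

Initially, 15326 - 3p = 4p - 2860, so 18186 = 7p and p = 2598, Q = 7532.
With the change applied: demand Qd = 12976 - 3p, supply Qs = 4p - 2305.
Clearing the new market: 12976 - 3p = 4p - 2305, so p = 2183 and Q = 6427.

6427.00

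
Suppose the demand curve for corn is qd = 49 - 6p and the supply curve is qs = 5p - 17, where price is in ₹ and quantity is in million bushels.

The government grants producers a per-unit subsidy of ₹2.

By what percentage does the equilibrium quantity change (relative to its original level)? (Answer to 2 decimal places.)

+41.96

Solve the original market: 49 - 6p = 5p - 17, hence p = 6 and q = 13.
Since sellers receive the price plus the subsidy, the effective supply curve becomes qs = 5p - 7.
New equilibrium: 49 - 6p = 5p - 7 ⇒ 56 = 11p ⇒ p = 56/11 ≈ 5.0909, q = 203/11 ≈ 18.4545.
%Δq = (18.4545 − 13) / 13 × 100 = +41.96%.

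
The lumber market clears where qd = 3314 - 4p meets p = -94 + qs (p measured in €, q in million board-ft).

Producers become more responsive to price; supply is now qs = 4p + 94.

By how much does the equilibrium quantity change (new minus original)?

Initially, 3314 - 4p = p + 94, so 3220 = 5p and p = 644, q = 738.
After the shift, demand is qd = 3314 - 4p and supply is qs = 4p + 94.
Clearing the new market: 3314 - 4p = 4p + 94, so p = 402.5 and q = 1704.
Δq = 1704 − 738 = +966.

+966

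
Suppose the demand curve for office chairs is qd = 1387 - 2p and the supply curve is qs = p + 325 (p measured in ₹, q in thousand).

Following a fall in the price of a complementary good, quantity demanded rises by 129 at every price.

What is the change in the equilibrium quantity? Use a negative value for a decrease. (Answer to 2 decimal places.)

Initially, 1387 - 2p = p + 325, so 1062 = 3p and p = 354, q = 679.
With the change applied: demand qd = 1516 - 2p, supply qs = p + 325.
Clearing the new market: 1516 - 2p = p + 325, so p = 397 and q = 722.
Δq = 722 − 679 = +43.00.

+43.00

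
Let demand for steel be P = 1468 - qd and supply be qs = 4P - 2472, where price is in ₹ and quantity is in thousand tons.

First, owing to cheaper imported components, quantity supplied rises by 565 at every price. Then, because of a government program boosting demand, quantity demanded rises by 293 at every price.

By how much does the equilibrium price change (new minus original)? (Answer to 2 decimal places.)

-54.40

Original equilibrium: 1468 - P = 4P - 2472 gives 3940 = 5P, so P = 788 and q = 680.
With the change applied: demand qd = 1761 - P, supply qs = 4P - 1907.
New equilibrium: 1761 - P = 4P - 1907 ⇒ 3668 = 5P ⇒ P = 733.6, q = 1027.4.
ΔP = 733.6 − 788 = -54.40.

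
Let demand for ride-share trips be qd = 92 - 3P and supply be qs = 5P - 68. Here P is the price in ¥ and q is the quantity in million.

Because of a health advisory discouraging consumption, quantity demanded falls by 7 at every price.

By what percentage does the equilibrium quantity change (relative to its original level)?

-13.671875

Before the shock: 92 - 3P = 5P - 68 ⇒ 160 = 8P ⇒ P = 20, q = 32.
The shock moves the curves to qd = 85 - 3P and qs = 5P - 68.
Clearing the new market: 85 - 3P = 5P - 68, so P = 19.125 and q = 27.625.
%Δq = (27.625 − 32) / 32 × 100 = -13.671875%.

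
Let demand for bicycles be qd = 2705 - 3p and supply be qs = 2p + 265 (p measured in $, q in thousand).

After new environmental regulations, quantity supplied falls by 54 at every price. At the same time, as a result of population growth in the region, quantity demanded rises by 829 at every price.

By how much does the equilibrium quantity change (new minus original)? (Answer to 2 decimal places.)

+299.20

Original equilibrium: 2705 - 3p = 2p + 265 gives 2440 = 5p, so p = 488 and q = 1241.
With the change applied: demand qd = 3534 - 3p, supply qs = 2p + 211.
New equilibrium: 3534 - 3p = 2p + 211 ⇒ 3323 = 5p ⇒ p = 664.6, q = 1540.2.
Δq = 1540.2 − 1241 = +299.20.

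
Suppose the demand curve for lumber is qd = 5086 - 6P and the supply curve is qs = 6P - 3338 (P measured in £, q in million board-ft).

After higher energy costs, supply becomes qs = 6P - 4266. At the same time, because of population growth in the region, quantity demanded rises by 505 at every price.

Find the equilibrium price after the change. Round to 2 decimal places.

821.42

Solve the original market: 5086 - 6P = 6P - 3338, hence P = 702 and q = 874.
With the change applied: demand qd = 5591 - 6P, supply qs = 6P - 4266.
Equate the new curves: 5591 - 6P = 6P - 4266, giving 9857 = 12P, P = 9857/12 ≈ 821.4167, q = 662.5.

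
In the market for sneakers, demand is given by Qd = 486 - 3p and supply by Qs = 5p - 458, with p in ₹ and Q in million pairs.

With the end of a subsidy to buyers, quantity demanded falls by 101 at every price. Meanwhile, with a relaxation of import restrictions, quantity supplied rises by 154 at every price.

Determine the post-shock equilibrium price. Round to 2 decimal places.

Solve the original market: 486 - 3p = 5p - 458, hence p = 118 and Q = 132.
With the change applied: demand Qd = 385 - 3p, supply Qs = 5p - 304.
New equilibrium: 385 - 3p = 5p - 304 ⇒ 689 = 8p ⇒ p = 86.125, Q = 126.625.

86.13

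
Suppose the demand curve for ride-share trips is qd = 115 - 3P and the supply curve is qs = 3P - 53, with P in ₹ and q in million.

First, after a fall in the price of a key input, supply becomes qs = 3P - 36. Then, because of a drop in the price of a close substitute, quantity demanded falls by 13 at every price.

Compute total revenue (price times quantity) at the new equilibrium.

759

Initially, 115 - 3P = 3P - 53, so 168 = 6P and P = 28, q = 31.
The shock moves the curves to qd = 102 - 3P and qs = 3P - 36.
Clearing the new market: 102 - 3P = 3P - 36, so P = 23 and q = 33.
New expenditure = 23 × 33 = 759.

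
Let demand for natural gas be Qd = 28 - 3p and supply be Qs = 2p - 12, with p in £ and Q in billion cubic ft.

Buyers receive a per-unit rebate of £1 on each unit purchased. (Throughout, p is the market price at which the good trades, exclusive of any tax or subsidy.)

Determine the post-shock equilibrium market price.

Solve the original market: 28 - 3p = 2p - 12, hence p = 8 and Q = 4.
Since buyers' out-of-pocket price is the market price minus the rebate, the effective demand curve becomes Qd = 31 - 3p.
Setting them equal: 31 - 3p = 2p - 12 → 43 = 5p, so p = 8.6 and Q = 5.2.

8.6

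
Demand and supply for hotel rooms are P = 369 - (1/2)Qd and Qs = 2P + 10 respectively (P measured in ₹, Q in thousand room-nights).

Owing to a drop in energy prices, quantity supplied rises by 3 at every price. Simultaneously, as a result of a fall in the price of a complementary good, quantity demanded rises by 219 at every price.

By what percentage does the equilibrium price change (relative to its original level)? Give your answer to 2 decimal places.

Before the shock: 738 - 2P = 2P + 10 ⇒ 728 = 4P ⇒ P = 182, Q = 374.
After the shift, demand is Qd = 957 - 2P and supply is Qs = 2P + 13.
New equilibrium: 957 - 2P = 2P + 13 ⇒ 944 = 4P ⇒ P = 236, Q = 485.
%ΔP = (236 − 182) / 182 × 100 = +29.67%.

+29.67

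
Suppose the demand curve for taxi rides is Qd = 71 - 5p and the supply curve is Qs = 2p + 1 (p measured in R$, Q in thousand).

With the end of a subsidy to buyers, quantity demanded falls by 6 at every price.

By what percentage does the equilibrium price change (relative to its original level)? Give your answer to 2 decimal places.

Before the shock: 71 - 5p = 2p + 1 ⇒ 70 = 7p ⇒ p = 10, Q = 21.
The new curves are Qd = 65 - 5p (demand) and Qs = 2p + 1 (supply).
Equate the new curves: 65 - 5p = 2p + 1, giving 64 = 7p, p = 64/7 ≈ 9.1429, Q = 135/7 ≈ 19.2857.
%Δp = (9.1429 − 10) / 10 × 100 = -8.57%.

-8.57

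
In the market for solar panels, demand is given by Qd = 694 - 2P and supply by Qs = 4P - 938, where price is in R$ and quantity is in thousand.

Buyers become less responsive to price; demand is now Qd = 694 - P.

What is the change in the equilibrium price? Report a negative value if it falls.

Before the shock: 694 - 2P = 4P - 938 ⇒ 1632 = 6P ⇒ P = 272, Q = 150.
The shock moves the curves to Qd = 694 - P and Qs = 4P - 938.
Equate the new curves: 694 - P = 4P - 938, giving 1632 = 5P, P = 326.4, Q = 367.6.
ΔP = 326.4 − 272 = +54.4.

+54.4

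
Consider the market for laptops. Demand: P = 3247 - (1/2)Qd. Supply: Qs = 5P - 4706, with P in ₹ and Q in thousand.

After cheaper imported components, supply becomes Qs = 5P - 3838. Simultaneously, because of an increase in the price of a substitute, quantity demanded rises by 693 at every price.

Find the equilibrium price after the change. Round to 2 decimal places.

Before the shock: 6494 - 2P = 5P - 4706 ⇒ 11200 = 7P ⇒ P = 1600, Q = 3294.
With the change applied: demand Qd = 7187 - 2P, supply Qs = 5P - 3838.
Clearing the new market: 7187 - 2P = 5P - 3838, so P = 1575 and Q = 4037.

1575.00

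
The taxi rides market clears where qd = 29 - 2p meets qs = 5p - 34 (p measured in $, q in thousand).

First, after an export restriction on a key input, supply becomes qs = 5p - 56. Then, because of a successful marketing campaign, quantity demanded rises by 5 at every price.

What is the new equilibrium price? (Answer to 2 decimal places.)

Solve the original market: 29 - 2p = 5p - 34, hence p = 9 and q = 11.
The shock moves the curves to qd = 34 - 2p and qs = 5p - 56.
New equilibrium: 34 - 2p = 5p - 56 ⇒ 90 = 7p ⇒ p = 90/7 ≈ 12.8571, q = 58/7 ≈ 8.2857.

12.86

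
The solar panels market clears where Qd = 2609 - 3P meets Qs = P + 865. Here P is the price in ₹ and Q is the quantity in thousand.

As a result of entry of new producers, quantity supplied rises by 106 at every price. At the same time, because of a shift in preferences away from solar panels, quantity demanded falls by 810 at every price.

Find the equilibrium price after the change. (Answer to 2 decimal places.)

Initially, 2609 - 3P = P + 865, so 1744 = 4P and P = 436, Q = 1301.
With the change applied: demand Qd = 1799 - 3P, supply Qs = P + 971.
New equilibrium: 1799 - 3P = P + 971 ⇒ 828 = 4P ⇒ P = 207, Q = 1178.

207.00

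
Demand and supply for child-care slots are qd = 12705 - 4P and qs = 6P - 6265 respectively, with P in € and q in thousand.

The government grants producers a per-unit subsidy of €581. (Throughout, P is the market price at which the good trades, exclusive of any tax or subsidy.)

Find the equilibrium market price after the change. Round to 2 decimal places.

1548.40

Before the shock: 12705 - 4P = 6P - 6265 ⇒ 18970 = 10P ⇒ P = 1897, q = 5117.
Since sellers receive the price plus the subsidy, the effective supply curve becomes qs = 6P - 2779.
Equate the new curves: 12705 - 4P = 6P - 2779, giving 15484 = 10P, P = 1548.4, q = 6511.4.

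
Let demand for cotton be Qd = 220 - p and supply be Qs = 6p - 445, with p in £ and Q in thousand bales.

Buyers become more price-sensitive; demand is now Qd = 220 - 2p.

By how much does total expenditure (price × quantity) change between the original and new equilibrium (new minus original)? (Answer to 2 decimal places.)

-7407.03

Initially, 220 - p = 6p - 445, so 665 = 7p and p = 95, Q = 125.
After the shift, demand is Qd = 220 - 2p and supply is Qs = 6p - 445.
Setting them equal: 220 - 2p = 6p - 445 → 665 = 8p, so p = 83.125 and Q = 53.75.
Expenditure moves from 95×125 = 11875 to 83.125×53.75 = 4467.96875; change = -7407.03.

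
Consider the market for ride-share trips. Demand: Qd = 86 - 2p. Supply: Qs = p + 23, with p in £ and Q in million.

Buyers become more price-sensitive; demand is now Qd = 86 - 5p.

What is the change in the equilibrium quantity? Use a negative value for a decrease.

Initially, 86 - 2p = p + 23, so 63 = 3p and p = 21, Q = 44.
The shock moves the curves to Qd = 86 - 5p and Qs = p + 23.
Setting them equal: 86 - 5p = p + 23 → 63 = 6p, so p = 10.5 and Q = 33.5.
ΔQ = 33.5 − 44 = -10.5.

-10.5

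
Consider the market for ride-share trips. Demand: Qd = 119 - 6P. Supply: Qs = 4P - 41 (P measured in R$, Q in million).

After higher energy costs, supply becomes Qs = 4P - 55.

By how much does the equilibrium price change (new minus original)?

Before the shock: 119 - 6P = 4P - 41 ⇒ 160 = 10P ⇒ P = 16, Q = 23.
The shock moves the curves to Qd = 119 - 6P and Qs = 4P - 55.
New equilibrium: 119 - 6P = 4P - 55 ⇒ 174 = 10P ⇒ P = 17.4, Q = 14.6.
ΔP = 17.4 − 16 = +1.4.

+1.4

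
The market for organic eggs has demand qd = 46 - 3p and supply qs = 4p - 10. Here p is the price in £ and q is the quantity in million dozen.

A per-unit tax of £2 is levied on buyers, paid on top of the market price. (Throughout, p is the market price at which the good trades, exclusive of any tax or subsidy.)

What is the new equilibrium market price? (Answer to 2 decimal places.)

Initially, 46 - 3p = 4p - 10, so 56 = 7p and p = 8, q = 22.
Since buyers pay the price plus the tax, the effective demand curve becomes qd = 40 - 3p.
Setting them equal: 40 - 3p = 4p - 10 → 50 = 7p, so p = 50/7 ≈ 7.1429 and q = 130/7 ≈ 18.5714.

7.14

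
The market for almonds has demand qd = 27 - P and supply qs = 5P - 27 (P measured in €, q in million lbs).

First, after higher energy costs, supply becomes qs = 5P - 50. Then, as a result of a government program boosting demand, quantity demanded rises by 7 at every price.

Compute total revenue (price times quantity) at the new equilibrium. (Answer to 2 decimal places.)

280.00

Initially, 27 - P = 5P - 27, so 54 = 6P and P = 9, q = 18.
The new curves are qd = 34 - P (demand) and qs = 5P - 50 (supply).
New equilibrium: 34 - P = 5P - 50 ⇒ 84 = 6P ⇒ P = 14, q = 20.
New expenditure = 14 × 20 = 280.00.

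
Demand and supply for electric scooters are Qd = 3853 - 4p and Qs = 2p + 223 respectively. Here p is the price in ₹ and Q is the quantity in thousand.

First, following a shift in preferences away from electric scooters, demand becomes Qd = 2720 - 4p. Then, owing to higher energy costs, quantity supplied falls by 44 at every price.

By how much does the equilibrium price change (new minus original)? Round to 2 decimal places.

Initially, 3853 - 4p = 2p + 223, so 3630 = 6p and p = 605, Q = 1433.
With the change applied: demand Qd = 2720 - 4p, supply Qs = 2p + 179.
New equilibrium: 2720 - 4p = 2p + 179 ⇒ 2541 = 6p ⇒ p = 423.5, Q = 1026.
Δp = 423.5 − 605 = -181.50.

-181.50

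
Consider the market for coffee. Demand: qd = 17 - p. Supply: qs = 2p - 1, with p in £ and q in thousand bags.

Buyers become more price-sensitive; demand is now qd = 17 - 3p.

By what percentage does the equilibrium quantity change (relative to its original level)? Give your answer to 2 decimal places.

Before the shock: 17 - p = 2p - 1 ⇒ 18 = 3p ⇒ p = 6, q = 11.
With the change applied: demand qd = 17 - 3p, supply qs = 2p - 1.
Setting them equal: 17 - 3p = 2p - 1 → 18 = 5p, so p = 3.6 and q = 6.2.
%Δq = (6.2 − 11) / 11 × 100 = -43.64%.

-43.64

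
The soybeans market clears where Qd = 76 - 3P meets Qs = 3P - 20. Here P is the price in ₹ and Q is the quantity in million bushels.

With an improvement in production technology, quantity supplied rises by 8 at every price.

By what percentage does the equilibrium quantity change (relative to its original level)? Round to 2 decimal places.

Initially, 76 - 3P = 3P - 20, so 96 = 6P and P = 16, Q = 28.
The new curves are Qd = 76 - 3P (demand) and Qs = 3P - 12 (supply).
Setting them equal: 76 - 3P = 3P - 12 → 88 = 6P, so P = 44/3 ≈ 14.6667 and Q = 32.
%ΔQ = (32 − 28) / 28 × 100 = +14.29%.

+14.29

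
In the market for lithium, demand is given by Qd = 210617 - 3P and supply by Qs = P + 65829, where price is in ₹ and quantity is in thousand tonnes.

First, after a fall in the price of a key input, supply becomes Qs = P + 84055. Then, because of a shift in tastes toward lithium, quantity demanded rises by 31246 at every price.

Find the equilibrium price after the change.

39452

Before the shock: 210617 - 3P = P + 65829 ⇒ 144788 = 4P ⇒ P = 36197, Q = 102026.
After the shift, demand is Qd = 241863 - 3P and supply is Qs = P + 84055.
New equilibrium: 241863 - 3P = P + 84055 ⇒ 157808 = 4P ⇒ P = 39452, Q = 123507.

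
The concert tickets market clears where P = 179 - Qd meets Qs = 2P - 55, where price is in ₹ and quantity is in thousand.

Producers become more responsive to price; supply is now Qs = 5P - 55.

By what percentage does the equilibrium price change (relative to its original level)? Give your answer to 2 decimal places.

-50.00

Initially, 179 - P = 2P - 55, so 234 = 3P and P = 78, Q = 101.
The new curves are Qd = 179 - P (demand) and Qs = 5P - 55 (supply).
Setting them equal: 179 - P = 5P - 55 → 234 = 6P, so P = 39 and Q = 140.
%ΔP = (39 − 78) / 78 × 100 = -50.00%.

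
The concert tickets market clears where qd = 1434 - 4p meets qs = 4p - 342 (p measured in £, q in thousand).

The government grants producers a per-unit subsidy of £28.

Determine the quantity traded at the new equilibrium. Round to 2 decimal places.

602.00

Initially, 1434 - 4p = 4p - 342, so 1776 = 8p and p = 222, q = 546.
Since sellers receive the price plus the subsidy, the effective supply curve becomes qs = 4p - 230.
Setting them equal: 1434 - 4p = 4p - 230 → 1664 = 8p, so p = 208 and q = 602.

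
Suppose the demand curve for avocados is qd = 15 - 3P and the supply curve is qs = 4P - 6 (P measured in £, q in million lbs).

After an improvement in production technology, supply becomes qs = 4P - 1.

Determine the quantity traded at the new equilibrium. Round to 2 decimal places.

8.14

Solve the original market: 15 - 3P = 4P - 6, hence P = 3 and q = 6.
The shock moves the curves to qd = 15 - 3P and qs = 4P - 1.
Equate the new curves: 15 - 3P = 4P - 1, giving 16 = 7P, P = 16/7 ≈ 2.2857, q = 57/7 ≈ 8.1429.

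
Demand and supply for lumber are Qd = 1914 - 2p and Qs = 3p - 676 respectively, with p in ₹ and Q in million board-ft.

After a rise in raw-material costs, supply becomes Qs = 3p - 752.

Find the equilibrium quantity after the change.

847.6

Before the shock: 1914 - 2p = 3p - 676 ⇒ 2590 = 5p ⇒ p = 518, Q = 878.
The shock moves the curves to Qd = 1914 - 2p and Qs = 3p - 752.
Equate the new curves: 1914 - 2p = 3p - 752, giving 2666 = 5p, p = 533.2, Q = 847.6.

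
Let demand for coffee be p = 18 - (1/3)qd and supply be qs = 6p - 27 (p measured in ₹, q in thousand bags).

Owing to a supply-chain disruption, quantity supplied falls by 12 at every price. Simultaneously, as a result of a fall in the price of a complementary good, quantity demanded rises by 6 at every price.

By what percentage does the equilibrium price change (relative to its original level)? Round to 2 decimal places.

Initially, 54 - 3p = 6p - 27, so 81 = 9p and p = 9, q = 27.
With the change applied: demand qd = 60 - 3p, supply qs = 6p - 39.
Setting them equal: 60 - 3p = 6p - 39 → 99 = 9p, so p = 11 and q = 27.
%Δp = (11 − 9) / 9 × 100 = +22.22%.

+22.22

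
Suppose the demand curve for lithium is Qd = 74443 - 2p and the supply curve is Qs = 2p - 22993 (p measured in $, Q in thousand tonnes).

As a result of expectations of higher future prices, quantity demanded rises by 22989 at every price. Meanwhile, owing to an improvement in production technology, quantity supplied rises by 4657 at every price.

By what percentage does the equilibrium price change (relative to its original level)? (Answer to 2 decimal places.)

+18.81

Initially, 74443 - 2p = 2p - 22993, so 97436 = 4p and p = 24359, Q = 25725.
The shock moves the curves to Qd = 97432 - 2p and Qs = 2p - 18336.
New equilibrium: 97432 - 2p = 2p - 18336 ⇒ 115768 = 4p ⇒ p = 28942, Q = 39548.
%Δp = (28942 − 24359) / 24359 × 100 = +18.81%.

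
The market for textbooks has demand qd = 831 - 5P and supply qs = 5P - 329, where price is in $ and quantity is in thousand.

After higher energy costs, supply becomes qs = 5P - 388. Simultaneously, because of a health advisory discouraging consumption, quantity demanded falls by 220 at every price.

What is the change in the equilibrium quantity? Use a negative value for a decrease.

Initially, 831 - 5P = 5P - 329, so 1160 = 10P and P = 116, q = 251.
After the shift, demand is qd = 611 - 5P and supply is qs = 5P - 388.
Setting them equal: 611 - 5P = 5P - 388 → 999 = 10P, so P = 99.9 and q = 111.5.
Δq = 111.5 − 251 = -139.5.

-139.5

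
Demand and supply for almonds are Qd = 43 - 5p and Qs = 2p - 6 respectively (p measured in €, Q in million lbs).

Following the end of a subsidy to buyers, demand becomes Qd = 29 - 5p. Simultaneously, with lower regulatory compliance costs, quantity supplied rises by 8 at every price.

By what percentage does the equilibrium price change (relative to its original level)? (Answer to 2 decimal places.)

-44.90

Before the shock: 43 - 5p = 2p - 6 ⇒ 49 = 7p ⇒ p = 7, Q = 8.
The new curves are Qd = 29 - 5p (demand) and Qs = 2p + 2 (supply).
Setting them equal: 29 - 5p = 2p + 2 → 27 = 7p, so p = 27/7 ≈ 3.8571 and Q = 68/7 ≈ 9.7143.
%Δp = (3.8571 − 7) / 7 × 100 = -44.90%.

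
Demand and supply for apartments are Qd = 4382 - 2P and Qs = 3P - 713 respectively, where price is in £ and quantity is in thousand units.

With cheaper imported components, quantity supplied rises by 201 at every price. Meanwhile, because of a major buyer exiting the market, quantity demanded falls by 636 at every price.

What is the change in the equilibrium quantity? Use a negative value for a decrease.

-301.2

Solve the original market: 4382 - 2P = 3P - 713, hence P = 1019 and Q = 2344.
The new curves are Qd = 3746 - 2P (demand) and Qs = 3P - 512 (supply).
Clearing the new market: 3746 - 2P = 3P - 512, so P = 851.6 and Q = 2042.8.
ΔQ = 2042.8 − 2344 = -301.2.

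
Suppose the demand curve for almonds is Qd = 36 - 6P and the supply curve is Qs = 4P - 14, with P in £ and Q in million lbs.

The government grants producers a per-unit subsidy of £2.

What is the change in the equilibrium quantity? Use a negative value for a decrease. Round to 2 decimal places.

+4.80

Initially, 36 - 6P = 4P - 14, so 50 = 10P and P = 5, Q = 6.
Since sellers receive the price plus the subsidy, the effective supply curve becomes Qs = 4P - 6.
Equate the new curves: 36 - 6P = 4P - 6, giving 42 = 10P, P = 4.2, Q = 10.8.
ΔQ = 10.8 − 6 = +4.80.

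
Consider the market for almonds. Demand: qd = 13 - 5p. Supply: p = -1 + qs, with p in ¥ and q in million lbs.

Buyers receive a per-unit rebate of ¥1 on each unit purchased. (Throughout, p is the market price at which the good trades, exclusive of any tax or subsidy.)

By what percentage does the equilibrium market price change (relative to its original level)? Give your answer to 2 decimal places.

+41.67

Solve the original market: 13 - 5p = p + 1, hence p = 2 and q = 3.
Since buyers' out-of-pocket price is the market price minus the rebate, the effective demand curve becomes qd = 18 - 5p.
Clearing the new market: 18 - 5p = p + 1, so p = 17/6 ≈ 2.8333 and q = 23/6 ≈ 3.8333.
%Δp = (2.8333 − 2) / 2 × 100 = +41.67%.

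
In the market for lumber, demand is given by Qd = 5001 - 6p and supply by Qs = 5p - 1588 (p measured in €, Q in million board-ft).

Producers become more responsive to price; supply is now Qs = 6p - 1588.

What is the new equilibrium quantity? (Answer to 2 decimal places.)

1706.50

Solve the original market: 5001 - 6p = 5p - 1588, hence p = 599 and Q = 1407.
The new curves are Qd = 5001 - 6p (demand) and Qs = 6p - 1588 (supply).
Equate the new curves: 5001 - 6p = 6p - 1588, giving 6589 = 12p, p = 6589/12 ≈ 549.0833, Q = 1706.5.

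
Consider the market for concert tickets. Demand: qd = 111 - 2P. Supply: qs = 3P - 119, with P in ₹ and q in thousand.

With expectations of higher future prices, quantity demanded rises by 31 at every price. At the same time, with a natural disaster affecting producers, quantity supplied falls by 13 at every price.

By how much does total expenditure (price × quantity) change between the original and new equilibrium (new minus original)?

Solve the original market: 111 - 2P = 3P - 119, hence P = 46 and q = 19.
After the shift, demand is qd = 142 - 2P and supply is qs = 3P - 132.
New equilibrium: 142 - 2P = 3P - 132 ⇒ 274 = 5P ⇒ P = 54.8, q = 32.4.
Expenditure moves from 46×19 = 874 to 54.8×32.4 = 1775.52; change = +901.52.

+901.52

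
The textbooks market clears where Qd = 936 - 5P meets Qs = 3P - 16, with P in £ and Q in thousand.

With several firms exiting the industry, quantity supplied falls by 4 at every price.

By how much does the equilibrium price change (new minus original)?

Original equilibrium: 936 - 5P = 3P - 16 gives 952 = 8P, so P = 119 and Q = 341.
The new curves are Qd = 936 - 5P (demand) and Qs = 3P - 20 (supply).
Equate the new curves: 936 - 5P = 3P - 20, giving 956 = 8P, P = 119.5, Q = 338.5.
ΔP = 119.5 − 119 = +0.5.

+0.5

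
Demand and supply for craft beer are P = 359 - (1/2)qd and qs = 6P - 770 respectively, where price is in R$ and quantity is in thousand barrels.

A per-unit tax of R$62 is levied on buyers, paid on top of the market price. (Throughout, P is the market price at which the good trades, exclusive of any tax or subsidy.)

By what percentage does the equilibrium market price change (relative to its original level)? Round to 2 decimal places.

-8.33

Before the shock: 718 - 2P = 6P - 770 ⇒ 1488 = 8P ⇒ P = 186, q = 346.
Since buyers pay the price plus the tax, the effective demand curve becomes qd = 594 - 2P.
Clearing the new market: 594 - 2P = 6P - 770, so P = 170.5 and q = 253.
%ΔP = (170.5 − 186) / 186 × 100 = -8.33%.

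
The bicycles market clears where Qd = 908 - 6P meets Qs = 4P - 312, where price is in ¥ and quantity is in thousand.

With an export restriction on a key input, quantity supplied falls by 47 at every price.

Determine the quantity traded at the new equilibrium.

Solve the original market: 908 - 6P = 4P - 312, hence P = 122 and Q = 176.
The shock moves the curves to Qd = 908 - 6P and Qs = 4P - 359.
New equilibrium: 908 - 6P = 4P - 359 ⇒ 1267 = 10P ⇒ P = 126.7, Q = 147.8.

147.8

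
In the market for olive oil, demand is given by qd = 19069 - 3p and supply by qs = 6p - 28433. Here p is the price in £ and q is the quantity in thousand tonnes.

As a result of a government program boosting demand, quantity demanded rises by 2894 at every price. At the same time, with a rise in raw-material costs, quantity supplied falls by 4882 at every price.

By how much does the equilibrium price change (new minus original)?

Original equilibrium: 19069 - 3p = 6p - 28433 gives 47502 = 9p, so p = 5278 and q = 3235.
With the change applied: demand qd = 21963 - 3p, supply qs = 6p - 33315.
Equate the new curves: 21963 - 3p = 6p - 33315, giving 55278 = 9p, p = 6142, q = 3537.
Δp = 6142 − 5278 = +864.

+864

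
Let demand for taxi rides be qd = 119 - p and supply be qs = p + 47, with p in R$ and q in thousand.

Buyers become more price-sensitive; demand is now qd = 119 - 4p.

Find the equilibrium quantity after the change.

61.4

Before the shock: 119 - p = p + 47 ⇒ 72 = 2p ⇒ p = 36, q = 83.
The new curves are qd = 119 - 4p (demand) and qs = p + 47 (supply).
Setting them equal: 119 - 4p = p + 47 → 72 = 5p, so p = 14.4 and q = 61.4.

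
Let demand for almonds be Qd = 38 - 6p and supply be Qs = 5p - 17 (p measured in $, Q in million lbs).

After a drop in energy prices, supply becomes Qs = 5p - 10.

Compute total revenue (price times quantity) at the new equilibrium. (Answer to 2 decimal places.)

51.57

Solve the original market: 38 - 6p = 5p - 17, hence p = 5 and Q = 8.
The new curves are Qd = 38 - 6p (demand) and Qs = 5p - 10 (supply).
Clearing the new market: 38 - 6p = 5p - 10, so p = 48/11 ≈ 4.3636 and Q = 130/11 ≈ 11.8182.
New expenditure = 4.3636 × 11.8182 = 51.57.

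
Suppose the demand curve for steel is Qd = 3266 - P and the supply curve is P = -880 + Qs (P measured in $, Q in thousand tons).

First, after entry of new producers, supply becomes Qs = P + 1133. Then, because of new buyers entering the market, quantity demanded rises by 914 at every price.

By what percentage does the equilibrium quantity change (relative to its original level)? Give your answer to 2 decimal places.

Before the shock: 3266 - P = P + 880 ⇒ 2386 = 2P ⇒ P = 1193, Q = 2073.
After the shift, demand is Qd = 4180 - P and supply is Qs = P + 1133.
Equate the new curves: 4180 - P = P + 1133, giving 3047 = 2P, P = 1523.5, Q = 2656.5.
%ΔQ = (2656.5 − 2073) / 2073 × 100 = +28.15%.

+28.15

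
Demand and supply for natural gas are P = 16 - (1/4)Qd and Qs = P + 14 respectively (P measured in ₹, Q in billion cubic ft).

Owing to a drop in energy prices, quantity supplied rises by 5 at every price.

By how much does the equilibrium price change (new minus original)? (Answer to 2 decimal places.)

-1.00

Before the shock: 64 - 4P = P + 14 ⇒ 50 = 5P ⇒ P = 10, Q = 24.
The new curves are Qd = 64 - 4P (demand) and Qs = P + 19 (supply).
Clearing the new market: 64 - 4P = P + 19, so P = 9 and Q = 28.
ΔP = 9 − 10 = -1.00.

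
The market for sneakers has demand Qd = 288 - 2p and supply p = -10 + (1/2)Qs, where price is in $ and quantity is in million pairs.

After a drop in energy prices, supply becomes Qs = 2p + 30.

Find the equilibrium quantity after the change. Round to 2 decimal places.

Before the shock: 288 - 2p = 2p + 20 ⇒ 268 = 4p ⇒ p = 67, Q = 154.
With the change applied: demand Qd = 288 - 2p, supply Qs = 2p + 30.
New equilibrium: 288 - 2p = 2p + 30 ⇒ 258 = 4p ⇒ p = 64.5, Q = 159.

159.00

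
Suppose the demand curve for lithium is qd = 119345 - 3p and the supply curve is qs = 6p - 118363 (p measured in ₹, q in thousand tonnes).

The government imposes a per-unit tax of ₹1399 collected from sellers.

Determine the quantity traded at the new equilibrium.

Original equilibrium: 119345 - 3p = 6p - 118363 gives 237708 = 9p, so p = 26412 and q = 40109.
Since sellers keep the price net of the tax, the effective supply curve becomes qs = 6p - 126757.
Equate the new curves: 119345 - 3p = 6p - 126757, giving 246102 = 9p, p = 82034/3 ≈ 27344.6667, q = 37311.

37311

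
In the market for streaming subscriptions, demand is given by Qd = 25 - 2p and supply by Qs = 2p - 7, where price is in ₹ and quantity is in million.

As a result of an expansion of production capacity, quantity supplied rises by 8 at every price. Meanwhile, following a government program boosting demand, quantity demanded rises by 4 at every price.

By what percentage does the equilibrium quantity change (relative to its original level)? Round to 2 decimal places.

+66.67

Before the shock: 25 - 2p = 2p - 7 ⇒ 32 = 4p ⇒ p = 8, Q = 9.
The shock moves the curves to Qd = 29 - 2p and Qs = 2p + 1.
Equate the new curves: 29 - 2p = 2p + 1, giving 28 = 4p, p = 7, Q = 15.
%ΔQ = (15 − 9) / 9 × 100 = +66.67%.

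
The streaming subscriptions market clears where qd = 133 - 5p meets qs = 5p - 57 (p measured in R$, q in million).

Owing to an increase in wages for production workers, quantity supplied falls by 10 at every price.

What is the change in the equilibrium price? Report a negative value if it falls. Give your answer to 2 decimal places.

Initially, 133 - 5p = 5p - 57, so 190 = 10p and p = 19, q = 38.
The shock moves the curves to qd = 133 - 5p and qs = 5p - 67.
Clearing the new market: 133 - 5p = 5p - 67, so p = 20 and q = 33.
Δp = 20 − 19 = +1.00.

+1.00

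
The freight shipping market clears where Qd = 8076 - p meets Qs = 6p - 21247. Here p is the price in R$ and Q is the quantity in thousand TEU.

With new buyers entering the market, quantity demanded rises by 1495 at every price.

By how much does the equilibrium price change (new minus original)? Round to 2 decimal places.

+213.57

Solve the original market: 8076 - p = 6p - 21247, hence p = 4189 and Q = 3887.
After the shift, demand is Qd = 9571 - p and supply is Qs = 6p - 21247.
Clearing the new market: 9571 - p = 6p - 21247, so p = 30818/7 ≈ 4402.5714 and Q = 36179/7 ≈ 5168.4286.
Δp = 4402.5714 − 4189 = +213.57.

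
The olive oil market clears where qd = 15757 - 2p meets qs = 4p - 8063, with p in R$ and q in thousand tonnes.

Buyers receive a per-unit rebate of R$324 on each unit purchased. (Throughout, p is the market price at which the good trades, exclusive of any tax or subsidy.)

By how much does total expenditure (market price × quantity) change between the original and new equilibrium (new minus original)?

Solve the original market: 15757 - 2p = 4p - 8063, hence p = 3970 and q = 7817.
Since buyers' out-of-pocket price is the market price minus the rebate, the effective demand curve becomes qd = 16405 - 2p.
New equilibrium: 16405 - 2p = 4p - 8063 ⇒ 24468 = 6p ⇒ p = 4078, q = 8249.
Expenditure moves from 3970×7817 = 31033490 to 4078×8249 = 33639422; change = +2605932.

+2605932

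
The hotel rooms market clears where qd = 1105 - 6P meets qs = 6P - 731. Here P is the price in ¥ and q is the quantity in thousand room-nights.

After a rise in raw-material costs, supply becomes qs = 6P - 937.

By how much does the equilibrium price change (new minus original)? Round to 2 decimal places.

Solve the original market: 1105 - 6P = 6P - 731, hence P = 153 and q = 187.
After the shift, demand is qd = 1105 - 6P and supply is qs = 6P - 937.
New equilibrium: 1105 - 6P = 6P - 937 ⇒ 2042 = 12P ⇒ P = 1021/6 ≈ 170.1667, q = 84.
ΔP = 170.1667 − 153 = +17.17.

+17.17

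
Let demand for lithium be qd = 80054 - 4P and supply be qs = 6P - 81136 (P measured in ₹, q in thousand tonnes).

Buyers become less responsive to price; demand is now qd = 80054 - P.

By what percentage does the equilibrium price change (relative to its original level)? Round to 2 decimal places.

Initially, 80054 - 4P = 6P - 81136, so 161190 = 10P and P = 16119, q = 15578.
With the change applied: demand qd = 80054 - P, supply qs = 6P - 81136.
New equilibrium: 80054 - P = 6P - 81136 ⇒ 161190 = 7P ⇒ P = 161190/7 ≈ 23027.1429, q = 399188/7 ≈ 57026.8571.
%ΔP = (23027.1429 − 16119) / 16119 × 100 = +42.86%.

+42.86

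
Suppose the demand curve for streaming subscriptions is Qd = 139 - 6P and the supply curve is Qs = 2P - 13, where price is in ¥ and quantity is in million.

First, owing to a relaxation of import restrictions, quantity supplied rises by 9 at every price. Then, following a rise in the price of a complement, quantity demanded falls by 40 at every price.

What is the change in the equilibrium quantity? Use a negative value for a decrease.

-3.25

Original equilibrium: 139 - 6P = 2P - 13 gives 152 = 8P, so P = 19 and Q = 25.
The new curves are Qd = 99 - 6P (demand) and Qs = 2P - 4 (supply).
Setting them equal: 99 - 6P = 2P - 4 → 103 = 8P, so P = 12.875 and Q = 21.75.
ΔQ = 21.75 − 25 = -3.25.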